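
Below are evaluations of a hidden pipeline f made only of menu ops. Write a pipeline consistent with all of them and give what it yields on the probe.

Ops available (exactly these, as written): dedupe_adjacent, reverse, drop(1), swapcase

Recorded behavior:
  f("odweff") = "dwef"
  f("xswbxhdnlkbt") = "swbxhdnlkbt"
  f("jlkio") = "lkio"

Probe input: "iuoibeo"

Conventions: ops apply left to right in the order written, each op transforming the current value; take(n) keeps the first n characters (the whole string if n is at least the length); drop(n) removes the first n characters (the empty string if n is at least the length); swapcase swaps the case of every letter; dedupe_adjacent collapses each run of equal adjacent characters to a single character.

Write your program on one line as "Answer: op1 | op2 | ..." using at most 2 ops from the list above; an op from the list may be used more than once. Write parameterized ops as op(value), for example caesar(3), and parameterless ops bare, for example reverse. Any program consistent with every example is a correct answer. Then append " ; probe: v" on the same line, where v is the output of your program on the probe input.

drop(1) | dedupe_adjacent ; probe: "uoibeo"

Check, running the answer program on each example:
  "odweff" -> "dweff" -> "dwef"
  "xswbxhdnlkbt" -> "swbxhdnlkbt" -> "swbxhdnlkbt"
  "jlkio" -> "lkio" -> "lkio"
  probe: "iuoibeo" -> "uoibeo" -> "uoibeo"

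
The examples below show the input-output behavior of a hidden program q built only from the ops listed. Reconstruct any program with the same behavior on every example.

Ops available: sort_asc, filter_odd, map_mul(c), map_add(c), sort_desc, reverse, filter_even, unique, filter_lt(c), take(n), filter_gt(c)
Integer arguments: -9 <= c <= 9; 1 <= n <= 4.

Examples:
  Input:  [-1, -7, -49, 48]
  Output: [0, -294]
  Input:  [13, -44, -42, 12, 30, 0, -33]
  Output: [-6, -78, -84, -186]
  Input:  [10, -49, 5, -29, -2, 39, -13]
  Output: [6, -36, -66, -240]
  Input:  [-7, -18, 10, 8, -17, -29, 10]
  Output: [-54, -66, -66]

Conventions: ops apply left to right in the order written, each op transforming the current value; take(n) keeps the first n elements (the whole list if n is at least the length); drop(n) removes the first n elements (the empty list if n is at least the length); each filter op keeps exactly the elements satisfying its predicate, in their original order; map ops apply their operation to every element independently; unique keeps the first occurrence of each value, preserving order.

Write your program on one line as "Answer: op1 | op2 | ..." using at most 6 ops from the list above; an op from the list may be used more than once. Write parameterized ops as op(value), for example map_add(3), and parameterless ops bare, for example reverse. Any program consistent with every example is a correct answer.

map_mul(-6) | sort_asc | map_add(-6) | filter_lt(9) | sort_desc

Check, running the answer program on each example:
  [-1, -7, -49, 48] -> [6, 42, 294, -288] -> [-288, 6, 42, 294] -> [-294, 0, 36, 288] -> [-294, 0] -> [0, -294]
  [13, -44, -42, 12, 30, 0, -33] -> [-78, 264, 252, -72, -180, 0, 198] -> [-180, -78, -72, 0, 198, 252, 264] -> [-186, -84, -78, -6, 192, 246, 258] -> [-186, -84, -78, -6] -> [-6, -78, -84, -186]
  [10, -49, 5, -29, -2, 39, -13] -> [-60, 294, -30, 174, 12, -234, 78] -> [-234, -60, -30, 12, 78, 174, 294] -> [-240, -66, -36, 6, 72, 168, 288] -> [-240, -66, -36, 6] -> [6, -36, -66, -240]
  [-7, -18, 10, 8, -17, -29, 10] -> [42, 108, -60, -48, 102, 174, -60] -> [-60, -60, -48, 42, 102, 108, 174] -> [-66, -66, -54, 36, 96, 102, 168] -> [-66, -66, -54] -> [-54, -66, -66]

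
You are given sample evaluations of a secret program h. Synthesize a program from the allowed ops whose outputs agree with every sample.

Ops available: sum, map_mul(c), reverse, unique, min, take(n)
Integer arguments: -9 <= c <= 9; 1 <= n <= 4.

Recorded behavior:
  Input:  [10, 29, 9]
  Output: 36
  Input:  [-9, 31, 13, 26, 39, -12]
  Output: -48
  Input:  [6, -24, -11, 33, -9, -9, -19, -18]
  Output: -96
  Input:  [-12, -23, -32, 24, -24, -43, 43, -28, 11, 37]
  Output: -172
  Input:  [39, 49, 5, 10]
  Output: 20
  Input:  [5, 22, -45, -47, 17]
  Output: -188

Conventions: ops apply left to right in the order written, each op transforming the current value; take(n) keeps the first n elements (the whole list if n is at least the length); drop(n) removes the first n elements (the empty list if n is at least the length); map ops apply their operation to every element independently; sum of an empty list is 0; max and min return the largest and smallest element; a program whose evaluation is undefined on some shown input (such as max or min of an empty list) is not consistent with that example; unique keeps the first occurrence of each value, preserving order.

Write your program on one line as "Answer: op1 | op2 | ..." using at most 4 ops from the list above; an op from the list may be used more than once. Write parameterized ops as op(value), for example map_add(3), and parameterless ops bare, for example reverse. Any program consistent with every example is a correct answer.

map_mul(4) | reverse | min

Check, running the answer program on each example:
  [10, 29, 9] -> [40, 116, 36] -> [36, 116, 40] -> 36
  [-9, 31, 13, 26, 39, -12] -> [-36, 124, 52, 104, 156, -48] -> [-48, 156, 104, 52, 124, -36] -> -48
  [6, -24, -11, 33, -9, -9, -19, -18] -> [24, -96, -44, 132, -36, -36, -76, -72] -> [-72, -76, -36, -36, 132, -44, -96, 24] -> -96
  [-12, -23, -32, 24, -24, -43, 43, -28, 11, 37] -> [-48, -92, -128, 96, -96, -172, 172, -112, 44, 148] -> [148, 44, -112, 172, -172, -96, 96, -128, -92, -48] -> -172
  [39, 49, 5, 10] -> [156, 196, 20, 40] -> [40, 20, 196, 156] -> 20
  [5, 22, -45, -47, 17] -> [20, 88, -180, -188, 68] -> [68, -188, -180, 88, 20] -> -188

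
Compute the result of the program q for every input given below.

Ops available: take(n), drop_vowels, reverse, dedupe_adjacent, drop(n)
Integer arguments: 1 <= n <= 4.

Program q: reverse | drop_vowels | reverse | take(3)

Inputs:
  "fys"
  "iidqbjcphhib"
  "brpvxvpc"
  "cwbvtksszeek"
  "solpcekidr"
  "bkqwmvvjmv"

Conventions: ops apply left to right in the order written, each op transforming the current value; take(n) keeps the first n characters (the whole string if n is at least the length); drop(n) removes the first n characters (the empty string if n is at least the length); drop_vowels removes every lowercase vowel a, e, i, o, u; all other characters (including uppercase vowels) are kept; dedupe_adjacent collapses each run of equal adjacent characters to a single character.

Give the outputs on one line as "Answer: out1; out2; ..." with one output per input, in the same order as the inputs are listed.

Execution, op by op:
  "fys" -> "syf" -> "syf" -> "fys" -> "fys"
  "iidqbjcphhib" -> "bihhpcjbqdii" -> "bhhpcjbqd" -> "dqbjcphhb" -> "dqb"
  "brpvxvpc" -> "cpvxvprb" -> "cpvxvprb" -> "brpvxvpc" -> "brp"
  "cwbvtksszeek" -> "keezssktvbwc" -> "kzssktvbwc" -> "cwbvtksszk" -> "cwb"
  "solpcekidr" -> "rdikecplos" -> "rdkcpls" -> "slpckdr" -> "slp"
  "bkqwmvvjmv" -> "vmjvvmwqkb" -> "vmjvvmwqkb" -> "bkqwmvvjmv" -> "bkq"

"fys"; "dqb"; "brp"; "cwb"; "slp"; "bkq"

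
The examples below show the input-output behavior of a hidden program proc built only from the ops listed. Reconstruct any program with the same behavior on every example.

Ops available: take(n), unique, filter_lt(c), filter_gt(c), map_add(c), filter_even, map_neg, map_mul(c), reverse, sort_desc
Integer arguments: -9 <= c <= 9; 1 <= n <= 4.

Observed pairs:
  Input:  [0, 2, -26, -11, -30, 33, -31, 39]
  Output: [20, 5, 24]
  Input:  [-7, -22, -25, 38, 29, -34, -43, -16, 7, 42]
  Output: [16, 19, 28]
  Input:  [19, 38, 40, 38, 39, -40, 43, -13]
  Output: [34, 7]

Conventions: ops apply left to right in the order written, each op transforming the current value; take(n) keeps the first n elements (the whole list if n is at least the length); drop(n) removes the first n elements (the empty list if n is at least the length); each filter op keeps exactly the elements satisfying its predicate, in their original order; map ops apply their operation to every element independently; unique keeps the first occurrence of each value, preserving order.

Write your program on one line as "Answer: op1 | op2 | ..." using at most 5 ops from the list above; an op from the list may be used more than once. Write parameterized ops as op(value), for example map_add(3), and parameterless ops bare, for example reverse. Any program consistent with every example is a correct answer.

filter_lt(-9) | map_neg | map_add(-6) | take(3)

Check, running the answer program on each example:
  [0, 2, -26, -11, -30, 33, -31, 39] -> [-26, -11, -30, -31] -> [26, 11, 30, 31] -> [20, 5, 24, 25] -> [20, 5, 24]
  [-7, -22, -25, 38, 29, -34, -43, -16, 7, 42] -> [-22, -25, -34, -43, -16] -> [22, 25, 34, 43, 16] -> [16, 19, 28, 37, 10] -> [16, 19, 28]
  [19, 38, 40, 38, 39, -40, 43, -13] -> [-40, -13] -> [40, 13] -> [34, 7] -> [34, 7]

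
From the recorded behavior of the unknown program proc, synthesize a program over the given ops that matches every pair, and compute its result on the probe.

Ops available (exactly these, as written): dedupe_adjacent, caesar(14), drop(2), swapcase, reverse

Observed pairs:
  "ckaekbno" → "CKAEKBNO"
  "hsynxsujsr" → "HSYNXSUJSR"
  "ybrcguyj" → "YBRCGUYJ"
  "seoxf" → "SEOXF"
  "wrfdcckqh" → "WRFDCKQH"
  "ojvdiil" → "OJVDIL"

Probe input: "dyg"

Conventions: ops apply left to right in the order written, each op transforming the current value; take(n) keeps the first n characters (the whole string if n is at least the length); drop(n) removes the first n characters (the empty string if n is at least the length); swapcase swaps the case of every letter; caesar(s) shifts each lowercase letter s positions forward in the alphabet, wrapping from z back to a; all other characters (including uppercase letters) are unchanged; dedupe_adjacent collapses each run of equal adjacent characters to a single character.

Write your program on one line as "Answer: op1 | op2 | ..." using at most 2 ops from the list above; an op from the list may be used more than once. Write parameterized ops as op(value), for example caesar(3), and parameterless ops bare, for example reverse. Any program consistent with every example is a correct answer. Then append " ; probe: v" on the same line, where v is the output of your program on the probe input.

swapcase | dedupe_adjacent ; probe: "DYG"

Check, running the answer program on each example:
  "ckaekbno" -> "CKAEKBNO" -> "CKAEKBNO"
  "hsynxsujsr" -> "HSYNXSUJSR" -> "HSYNXSUJSR"
  "ybrcguyj" -> "YBRCGUYJ" -> "YBRCGUYJ"
  "seoxf" -> "SEOXF" -> "SEOXF"
  "wrfdcckqh" -> "WRFDCCKQH" -> "WRFDCKQH"
  "ojvdiil" -> "OJVDIIL" -> "OJVDIL"
  probe: "dyg" -> "DYG" -> "DYG"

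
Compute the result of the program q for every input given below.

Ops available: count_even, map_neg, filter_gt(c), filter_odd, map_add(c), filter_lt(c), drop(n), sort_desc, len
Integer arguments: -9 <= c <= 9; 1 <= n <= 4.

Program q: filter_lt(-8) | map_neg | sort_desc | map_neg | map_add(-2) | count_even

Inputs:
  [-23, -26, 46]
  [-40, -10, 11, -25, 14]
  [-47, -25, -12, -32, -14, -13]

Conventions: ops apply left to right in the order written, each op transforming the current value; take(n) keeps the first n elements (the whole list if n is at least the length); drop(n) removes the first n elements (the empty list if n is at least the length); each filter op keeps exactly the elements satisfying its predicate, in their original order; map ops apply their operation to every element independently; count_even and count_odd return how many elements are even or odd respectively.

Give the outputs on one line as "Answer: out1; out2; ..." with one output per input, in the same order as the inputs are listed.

Execution, op by op:
  [-23, -26, 46] -> [-23, -26] -> [23, 26] -> [26, 23] -> [-26, -23] -> [-28, -25] -> 1
  [-40, -10, 11, -25, 14] -> [-40, -10, -25] -> [40, 10, 25] -> [40, 25, 10] -> [-40, -25, -10] -> [-42, -27, -12] -> 2
  [-47, -25, -12, -32, -14, -13] -> [-47, -25, -12, -32, -14, -13] -> [47, 25, 12, 32, 14, 13] -> [47, 32, 25, 14, 13, 12] -> [-47, -32, -25, -14, -13, -12] -> [-49, -34, -27, -16, -15, -14] -> 3

1; 2; 3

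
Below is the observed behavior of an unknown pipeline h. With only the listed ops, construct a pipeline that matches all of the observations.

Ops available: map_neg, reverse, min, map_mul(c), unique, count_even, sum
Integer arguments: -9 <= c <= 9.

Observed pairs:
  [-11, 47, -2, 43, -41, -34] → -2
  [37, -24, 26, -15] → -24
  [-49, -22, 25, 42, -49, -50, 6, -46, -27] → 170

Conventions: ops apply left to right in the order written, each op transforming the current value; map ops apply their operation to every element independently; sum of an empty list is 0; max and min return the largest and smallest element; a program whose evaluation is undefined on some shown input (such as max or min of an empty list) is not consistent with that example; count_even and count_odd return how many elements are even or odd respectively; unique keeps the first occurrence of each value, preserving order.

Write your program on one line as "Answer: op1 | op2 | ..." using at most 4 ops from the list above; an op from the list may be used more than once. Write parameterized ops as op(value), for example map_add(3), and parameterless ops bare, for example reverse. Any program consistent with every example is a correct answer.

reverse | map_neg | sum

Check, running the answer program on each example:
  [-11, 47, -2, 43, -41, -34] -> [-34, -41, 43, -2, 47, -11] -> [34, 41, -43, 2, -47, 11] -> -2
  [37, -24, 26, -15] -> [-15, 26, -24, 37] -> [15, -26, 24, -37] -> -24
  [-49, -22, 25, 42, -49, -50, 6, -46, -27] -> [-27, -46, 6, -50, -49, 42, 25, -22, -49] -> [27, 46, -6, 50, 49, -42, -25, 22, 49] -> 170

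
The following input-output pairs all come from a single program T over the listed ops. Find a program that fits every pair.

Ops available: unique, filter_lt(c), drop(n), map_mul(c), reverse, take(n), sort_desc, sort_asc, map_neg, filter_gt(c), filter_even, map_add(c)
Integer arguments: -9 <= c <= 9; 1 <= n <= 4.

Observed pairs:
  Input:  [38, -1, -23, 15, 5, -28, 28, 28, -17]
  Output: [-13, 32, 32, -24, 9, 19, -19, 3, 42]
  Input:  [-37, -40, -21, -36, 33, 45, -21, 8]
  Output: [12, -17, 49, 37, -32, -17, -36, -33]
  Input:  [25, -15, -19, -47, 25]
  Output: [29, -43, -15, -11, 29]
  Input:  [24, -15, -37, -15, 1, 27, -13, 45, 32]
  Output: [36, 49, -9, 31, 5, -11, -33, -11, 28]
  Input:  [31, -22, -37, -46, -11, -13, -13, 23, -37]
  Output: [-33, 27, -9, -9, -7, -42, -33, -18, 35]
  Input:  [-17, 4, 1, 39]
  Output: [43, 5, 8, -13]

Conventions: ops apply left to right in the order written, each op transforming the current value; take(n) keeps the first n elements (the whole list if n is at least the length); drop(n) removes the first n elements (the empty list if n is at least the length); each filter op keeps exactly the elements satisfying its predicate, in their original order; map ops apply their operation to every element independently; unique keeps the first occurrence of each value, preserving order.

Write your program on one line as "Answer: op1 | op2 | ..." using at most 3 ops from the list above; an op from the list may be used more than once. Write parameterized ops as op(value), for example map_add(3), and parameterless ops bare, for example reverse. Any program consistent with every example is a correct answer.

map_add(4) | reverse

Check, running the answer program on each example:
  [38, -1, -23, 15, 5, -28, 28, 28, -17] -> [42, 3, -19, 19, 9, -24, 32, 32, -13] -> [-13, 32, 32, -24, 9, 19, -19, 3, 42]
  [-37, -40, -21, -36, 33, 45, -21, 8] -> [-33, -36, -17, -32, 37, 49, -17, 12] -> [12, -17, 49, 37, -32, -17, -36, -33]
  [25, -15, -19, -47, 25] -> [29, -11, -15, -43, 29] -> [29, -43, -15, -11, 29]
  [24, -15, -37, -15, 1, 27, -13, 45, 32] -> [28, -11, -33, -11, 5, 31, -9, 49, 36] -> [36, 49, -9, 31, 5, -11, -33, -11, 28]
  [31, -22, -37, -46, -11, -13, -13, 23, -37] -> [35, -18, -33, -42, -7, -9, -9, 27, -33] -> [-33, 27, -9, -9, -7, -42, -33, -18, 35]
  [-17, 4, 1, 39] -> [-13, 8, 5, 43] -> [43, 5, 8, -13]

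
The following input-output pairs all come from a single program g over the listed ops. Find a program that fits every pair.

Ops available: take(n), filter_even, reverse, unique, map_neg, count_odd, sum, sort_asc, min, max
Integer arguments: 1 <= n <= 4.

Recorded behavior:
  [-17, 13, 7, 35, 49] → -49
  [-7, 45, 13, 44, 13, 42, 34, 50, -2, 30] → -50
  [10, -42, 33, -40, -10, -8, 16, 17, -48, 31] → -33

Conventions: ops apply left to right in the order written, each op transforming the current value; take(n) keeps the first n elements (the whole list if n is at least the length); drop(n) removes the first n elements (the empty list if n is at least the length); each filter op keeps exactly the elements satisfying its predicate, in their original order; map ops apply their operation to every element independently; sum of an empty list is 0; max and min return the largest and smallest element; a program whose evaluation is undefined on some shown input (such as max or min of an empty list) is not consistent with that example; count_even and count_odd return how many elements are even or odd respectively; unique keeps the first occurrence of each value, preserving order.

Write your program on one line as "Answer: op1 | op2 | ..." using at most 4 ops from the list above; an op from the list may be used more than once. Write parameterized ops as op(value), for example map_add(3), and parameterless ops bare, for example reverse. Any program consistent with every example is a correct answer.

sort_asc | map_neg | sort_asc | min

Check, running the answer program on each example:
  [-17, 13, 7, 35, 49] -> [-17, 7, 13, 35, 49] -> [17, -7, -13, -35, -49] -> [-49, -35, -13, -7, 17] -> -49
  [-7, 45, 13, 44, 13, 42, 34, 50, -2, 30] -> [-7, -2, 13, 13, 30, 34, 42, 44, 45, 50] -> [7, 2, -13, -13, -30, -34, -42, -44, -45, -50] -> [-50, -45, -44, -42, -34, -30, -13, -13, 2, 7] -> -50
  [10, -42, 33, -40, -10, -8, 16, 17, -48, 31] -> [-48, -42, -40, -10, -8, 10, 16, 17, 31, 33] -> [48, 42, 40, 10, 8, -10, -16, -17, -31, -33] -> [-33, -31, -17, -16, -10, 8, 10, 40, 42, 48] -> -33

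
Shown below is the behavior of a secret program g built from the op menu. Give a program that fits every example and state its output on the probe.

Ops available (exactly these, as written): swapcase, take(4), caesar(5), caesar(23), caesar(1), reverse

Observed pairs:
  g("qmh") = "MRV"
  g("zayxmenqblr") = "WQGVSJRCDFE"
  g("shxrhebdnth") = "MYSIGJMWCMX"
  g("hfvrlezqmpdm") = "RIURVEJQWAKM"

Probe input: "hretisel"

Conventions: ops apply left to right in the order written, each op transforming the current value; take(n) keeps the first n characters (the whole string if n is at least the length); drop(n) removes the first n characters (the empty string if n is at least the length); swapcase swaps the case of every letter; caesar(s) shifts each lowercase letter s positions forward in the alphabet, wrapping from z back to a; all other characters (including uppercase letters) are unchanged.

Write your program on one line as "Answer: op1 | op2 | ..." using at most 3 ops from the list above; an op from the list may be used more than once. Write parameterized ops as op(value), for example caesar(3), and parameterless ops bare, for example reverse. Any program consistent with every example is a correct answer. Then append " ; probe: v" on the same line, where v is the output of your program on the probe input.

caesar(5) | reverse | swapcase ; probe: "QJXNYJWM"

Check, running the answer program on each example:
  "qmh" -> "vrm" -> "mrv" -> "MRV"
  "zayxmenqblr" -> "efdcrjsvgqw" -> "wqgvsjrcdfe" -> "WQGVSJRCDFE"
  "shxrhebdnth" -> "xmcwmjgisym" -> "mysigjmwcmx" -> "MYSIGJMWCMX"
  "hfvrlezqmpdm" -> "mkawqjevruir" -> "riurvejqwakm" -> "RIURVEJQWAKM"
  probe: "hretisel" -> "mwjynxjq" -> "qjxnyjwm" -> "QJXNYJWM"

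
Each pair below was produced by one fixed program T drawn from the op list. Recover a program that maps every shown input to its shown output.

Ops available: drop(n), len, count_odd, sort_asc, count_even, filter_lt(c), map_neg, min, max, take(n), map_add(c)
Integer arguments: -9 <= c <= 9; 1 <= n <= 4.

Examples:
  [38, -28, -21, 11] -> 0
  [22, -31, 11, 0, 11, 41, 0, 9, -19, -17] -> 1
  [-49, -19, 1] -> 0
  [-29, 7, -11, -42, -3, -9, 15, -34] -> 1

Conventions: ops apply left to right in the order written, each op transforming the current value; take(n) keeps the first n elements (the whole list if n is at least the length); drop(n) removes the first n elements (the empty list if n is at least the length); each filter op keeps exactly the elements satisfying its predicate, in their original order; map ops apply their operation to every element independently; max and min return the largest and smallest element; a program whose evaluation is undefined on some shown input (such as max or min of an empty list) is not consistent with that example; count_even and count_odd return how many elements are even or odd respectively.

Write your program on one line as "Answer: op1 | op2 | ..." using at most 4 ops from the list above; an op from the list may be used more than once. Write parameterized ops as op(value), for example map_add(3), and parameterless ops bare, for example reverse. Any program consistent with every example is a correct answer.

drop(4) | sort_asc | take(3) | count_even

Check, running the answer program on each example:
  [38, -28, -21, 11] -> [] -> [] -> [] -> 0
  [22, -31, 11, 0, 11, 41, 0, 9, -19, -17] -> [11, 41, 0, 9, -19, -17] -> [-19, -17, 0, 9, 11, 41] -> [-19, -17, 0] -> 1
  [-49, -19, 1] -> [] -> [] -> [] -> 0
  [-29, 7, -11, -42, -3, -9, 15, -34] -> [-3, -9, 15, -34] -> [-34, -9, -3, 15] -> [-34, -9, -3] -> 1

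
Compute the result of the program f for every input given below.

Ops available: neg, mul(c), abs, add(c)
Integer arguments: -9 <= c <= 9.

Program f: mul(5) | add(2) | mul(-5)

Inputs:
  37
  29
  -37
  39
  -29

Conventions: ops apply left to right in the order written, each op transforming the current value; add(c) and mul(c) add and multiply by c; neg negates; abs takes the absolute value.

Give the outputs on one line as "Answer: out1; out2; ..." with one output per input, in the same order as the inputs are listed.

Execution, op by op:
  37 -> 185 -> 187 -> -935
  29 -> 145 -> 147 -> -735
  -37 -> -185 -> -183 -> 915
  39 -> 195 -> 197 -> -985
  -29 -> -145 -> -143 -> 715

-935; -735; 915; -985; 715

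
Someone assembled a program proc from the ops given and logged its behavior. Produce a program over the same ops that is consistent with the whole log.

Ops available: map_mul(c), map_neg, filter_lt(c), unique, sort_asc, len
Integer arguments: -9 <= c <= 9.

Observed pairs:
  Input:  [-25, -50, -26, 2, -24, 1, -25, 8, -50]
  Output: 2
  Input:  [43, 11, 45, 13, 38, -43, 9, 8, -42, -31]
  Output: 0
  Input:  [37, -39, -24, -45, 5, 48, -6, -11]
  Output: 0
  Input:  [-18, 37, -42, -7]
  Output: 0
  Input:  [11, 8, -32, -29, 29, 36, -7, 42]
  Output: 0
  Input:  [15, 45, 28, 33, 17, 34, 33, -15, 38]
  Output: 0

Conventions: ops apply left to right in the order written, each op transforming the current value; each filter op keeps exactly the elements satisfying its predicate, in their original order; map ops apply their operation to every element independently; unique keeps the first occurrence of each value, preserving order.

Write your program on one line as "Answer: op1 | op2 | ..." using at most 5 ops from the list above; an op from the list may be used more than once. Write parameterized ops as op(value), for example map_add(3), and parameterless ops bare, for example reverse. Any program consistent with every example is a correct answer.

filter_lt(3) | map_neg | filter_lt(1) | len

Check, running the answer program on each example:
  [-25, -50, -26, 2, -24, 1, -25, 8, -50] -> [-25, -50, -26, 2, -24, 1, -25, -50] -> [25, 50, 26, -2, 24, -1, 25, 50] -> [-2, -1] -> 2
  [43, 11, 45, 13, 38, -43, 9, 8, -42, -31] -> [-43, -42, -31] -> [43, 42, 31] -> [] -> 0
  [37, -39, -24, -45, 5, 48, -6, -11] -> [-39, -24, -45, -6, -11] -> [39, 24, 45, 6, 11] -> [] -> 0
  [-18, 37, -42, -7] -> [-18, -42, -7] -> [18, 42, 7] -> [] -> 0
  [11, 8, -32, -29, 29, 36, -7, 42] -> [-32, -29, -7] -> [32, 29, 7] -> [] -> 0
  [15, 45, 28, 33, 17, 34, 33, -15, 38] -> [-15] -> [15] -> [] -> 0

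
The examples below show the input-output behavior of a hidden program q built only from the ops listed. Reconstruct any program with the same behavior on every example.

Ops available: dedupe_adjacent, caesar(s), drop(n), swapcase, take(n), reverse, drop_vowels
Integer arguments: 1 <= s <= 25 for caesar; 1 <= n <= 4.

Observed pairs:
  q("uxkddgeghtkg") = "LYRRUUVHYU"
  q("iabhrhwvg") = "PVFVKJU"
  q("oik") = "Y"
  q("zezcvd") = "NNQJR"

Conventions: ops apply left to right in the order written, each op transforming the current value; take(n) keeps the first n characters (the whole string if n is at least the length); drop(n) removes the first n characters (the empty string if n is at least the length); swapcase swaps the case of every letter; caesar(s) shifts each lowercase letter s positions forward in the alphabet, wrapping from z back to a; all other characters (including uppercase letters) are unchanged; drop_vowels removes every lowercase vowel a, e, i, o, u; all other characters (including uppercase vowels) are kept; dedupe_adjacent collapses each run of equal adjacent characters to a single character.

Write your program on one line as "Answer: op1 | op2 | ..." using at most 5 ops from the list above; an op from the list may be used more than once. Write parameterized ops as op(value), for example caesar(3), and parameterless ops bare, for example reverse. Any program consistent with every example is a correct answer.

reverse | drop_vowels | caesar(14) | swapcase | reverse

Check, running the answer program on each example:
  "uxkddgeghtkg" -> "gkthgegddkxu" -> "gkthggddkx" -> "uyhvuurryl" -> "UYHVUURRYL" -> "LYRRUUVHYU"
  "iabhrhwvg" -> "gvwhrhbai" -> "gvwhrhb" -> "ujkvfvp" -> "UJKVFVP" -> "PVFVKJU"
  "oik" -> "kio" -> "k" -> "y" -> "Y" -> "Y"
  "zezcvd" -> "dvczez" -> "dvczz" -> "rjqnn" -> "RJQNN" -> "NNQJR"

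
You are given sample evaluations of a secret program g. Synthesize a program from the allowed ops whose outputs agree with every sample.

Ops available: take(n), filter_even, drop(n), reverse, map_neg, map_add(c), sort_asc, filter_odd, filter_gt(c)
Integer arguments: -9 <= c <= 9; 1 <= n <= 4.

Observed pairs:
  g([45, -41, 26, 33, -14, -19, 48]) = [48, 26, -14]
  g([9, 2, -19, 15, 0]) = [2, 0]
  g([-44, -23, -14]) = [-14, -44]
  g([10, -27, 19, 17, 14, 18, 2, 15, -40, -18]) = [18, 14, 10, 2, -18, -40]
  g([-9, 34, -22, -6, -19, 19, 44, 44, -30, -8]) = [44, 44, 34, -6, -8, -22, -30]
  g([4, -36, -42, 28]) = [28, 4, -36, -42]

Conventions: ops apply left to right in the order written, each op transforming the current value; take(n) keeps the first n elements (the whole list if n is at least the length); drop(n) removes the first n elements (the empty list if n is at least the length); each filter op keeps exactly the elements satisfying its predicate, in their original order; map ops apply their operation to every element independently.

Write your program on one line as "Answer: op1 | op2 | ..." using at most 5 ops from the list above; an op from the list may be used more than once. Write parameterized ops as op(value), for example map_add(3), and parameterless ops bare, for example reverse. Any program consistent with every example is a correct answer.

map_neg | sort_asc | filter_even | map_neg

Check, running the answer program on each example:
  [45, -41, 26, 33, -14, -19, 48] -> [-45, 41, -26, -33, 14, 19, -48] -> [-48, -45, -33, -26, 14, 19, 41] -> [-48, -26, 14] -> [48, 26, -14]
  [9, 2, -19, 15, 0] -> [-9, -2, 19, -15, 0] -> [-15, -9, -2, 0, 19] -> [-2, 0] -> [2, 0]
  [-44, -23, -14] -> [44, 23, 14] -> [14, 23, 44] -> [14, 44] -> [-14, -44]
  [10, -27, 19, 17, 14, 18, 2, 15, -40, -18] -> [-10, 27, -19, -17, -14, -18, -2, -15, 40, 18] -> [-19, -18, -17, -15, -14, -10, -2, 18, 27, 40] -> [-18, -14, -10, -2, 18, 40] -> [18, 14, 10, 2, -18, -40]
  [-9, 34, -22, -6, -19, 19, 44, 44, -30, -8] -> [9, -34, 22, 6, 19, -19, -44, -44, 30, 8] -> [-44, -44, -34, -19, 6, 8, 9, 19, 22, 30] -> [-44, -44, -34, 6, 8, 22, 30] -> [44, 44, 34, -6, -8, -22, -30]
  [4, -36, -42, 28] -> [-4, 36, 42, -28] -> [-28, -4, 36, 42] -> [-28, -4, 36, 42] -> [28, 4, -36, -42]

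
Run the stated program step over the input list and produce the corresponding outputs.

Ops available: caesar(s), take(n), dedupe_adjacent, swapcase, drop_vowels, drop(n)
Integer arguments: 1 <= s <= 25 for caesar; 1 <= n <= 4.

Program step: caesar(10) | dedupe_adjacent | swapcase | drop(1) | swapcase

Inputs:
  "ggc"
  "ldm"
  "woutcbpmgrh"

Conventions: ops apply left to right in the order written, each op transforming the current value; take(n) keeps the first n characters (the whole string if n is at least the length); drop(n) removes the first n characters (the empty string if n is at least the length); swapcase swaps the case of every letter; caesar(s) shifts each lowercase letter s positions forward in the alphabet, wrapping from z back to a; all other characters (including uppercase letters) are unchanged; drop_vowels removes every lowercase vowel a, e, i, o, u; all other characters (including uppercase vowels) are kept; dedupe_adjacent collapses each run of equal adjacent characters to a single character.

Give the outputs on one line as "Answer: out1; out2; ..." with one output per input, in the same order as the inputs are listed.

Execution, op by op:
  "ggc" -> "qqm" -> "qm" -> "QM" -> "M" -> "m"
  "ldm" -> "vnw" -> "vnw" -> "VNW" -> "NW" -> "nw"
  "woutcbpmgrh" -> "gyedmlzwqbr" -> "gyedmlzwqbr" -> "GYEDMLZWQBR" -> "YEDMLZWQBR" -> "yedmlzwqbr"

"m"; "nw"; "yedmlzwqbr"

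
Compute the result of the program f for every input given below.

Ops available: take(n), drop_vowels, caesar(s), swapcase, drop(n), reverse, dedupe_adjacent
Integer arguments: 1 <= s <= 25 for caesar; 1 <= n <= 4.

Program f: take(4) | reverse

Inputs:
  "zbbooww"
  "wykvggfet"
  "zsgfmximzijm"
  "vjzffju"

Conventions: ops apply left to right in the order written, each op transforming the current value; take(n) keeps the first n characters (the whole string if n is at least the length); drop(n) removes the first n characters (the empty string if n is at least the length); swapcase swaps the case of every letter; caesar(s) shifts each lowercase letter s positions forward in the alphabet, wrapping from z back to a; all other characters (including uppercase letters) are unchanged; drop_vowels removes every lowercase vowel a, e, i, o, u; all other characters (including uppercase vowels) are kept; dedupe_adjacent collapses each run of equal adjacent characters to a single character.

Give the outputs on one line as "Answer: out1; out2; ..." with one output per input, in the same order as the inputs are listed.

Execution, op by op:
  "zbbooww" -> "zbbo" -> "obbz"
  "wykvggfet" -> "wykv" -> "vkyw"
  "zsgfmximzijm" -> "zsgf" -> "fgsz"
  "vjzffju" -> "vjzf" -> "fzjv"

"obbz"; "vkyw"; "fgsz"; "fzjv"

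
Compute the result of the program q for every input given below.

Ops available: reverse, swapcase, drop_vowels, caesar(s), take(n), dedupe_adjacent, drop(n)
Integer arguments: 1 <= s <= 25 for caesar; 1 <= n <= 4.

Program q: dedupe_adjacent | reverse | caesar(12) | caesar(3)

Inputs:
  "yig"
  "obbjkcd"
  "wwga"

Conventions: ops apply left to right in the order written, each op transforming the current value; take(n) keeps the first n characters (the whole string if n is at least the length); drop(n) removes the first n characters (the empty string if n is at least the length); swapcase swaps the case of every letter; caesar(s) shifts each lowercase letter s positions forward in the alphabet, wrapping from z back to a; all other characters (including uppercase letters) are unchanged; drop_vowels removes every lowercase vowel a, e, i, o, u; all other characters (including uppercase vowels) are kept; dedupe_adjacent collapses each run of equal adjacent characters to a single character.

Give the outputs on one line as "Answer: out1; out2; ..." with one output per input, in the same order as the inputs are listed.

"vxn"; "srzyqd"; "pvl"

Execution, op by op:
  "yig" -> "yig" -> "giy" -> "suk" -> "vxn"
  "obbjkcd" -> "objkcd" -> "dckjbo" -> "powvna" -> "srzyqd"
  "wwga" -> "wga" -> "agw" -> "msi" -> "pvl"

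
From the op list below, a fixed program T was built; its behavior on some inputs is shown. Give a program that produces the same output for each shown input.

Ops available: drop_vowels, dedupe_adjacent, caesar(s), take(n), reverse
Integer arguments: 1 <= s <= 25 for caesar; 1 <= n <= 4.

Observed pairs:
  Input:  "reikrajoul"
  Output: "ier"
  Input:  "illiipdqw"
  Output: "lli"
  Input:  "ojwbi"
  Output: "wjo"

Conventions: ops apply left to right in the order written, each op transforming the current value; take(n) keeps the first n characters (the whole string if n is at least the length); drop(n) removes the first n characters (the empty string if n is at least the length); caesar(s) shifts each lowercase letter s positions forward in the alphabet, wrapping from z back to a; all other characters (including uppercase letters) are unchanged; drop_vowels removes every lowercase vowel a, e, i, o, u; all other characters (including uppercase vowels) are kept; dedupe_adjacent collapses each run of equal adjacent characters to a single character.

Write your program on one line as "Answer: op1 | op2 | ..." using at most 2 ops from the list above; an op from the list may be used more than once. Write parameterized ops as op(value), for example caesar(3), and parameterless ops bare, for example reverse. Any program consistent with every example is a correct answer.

take(3) | reverse

Check, running the answer program on each example:
  "reikrajoul" -> "rei" -> "ier"
  "illiipdqw" -> "ill" -> "lli"
  "ojwbi" -> "ojw" -> "wjo"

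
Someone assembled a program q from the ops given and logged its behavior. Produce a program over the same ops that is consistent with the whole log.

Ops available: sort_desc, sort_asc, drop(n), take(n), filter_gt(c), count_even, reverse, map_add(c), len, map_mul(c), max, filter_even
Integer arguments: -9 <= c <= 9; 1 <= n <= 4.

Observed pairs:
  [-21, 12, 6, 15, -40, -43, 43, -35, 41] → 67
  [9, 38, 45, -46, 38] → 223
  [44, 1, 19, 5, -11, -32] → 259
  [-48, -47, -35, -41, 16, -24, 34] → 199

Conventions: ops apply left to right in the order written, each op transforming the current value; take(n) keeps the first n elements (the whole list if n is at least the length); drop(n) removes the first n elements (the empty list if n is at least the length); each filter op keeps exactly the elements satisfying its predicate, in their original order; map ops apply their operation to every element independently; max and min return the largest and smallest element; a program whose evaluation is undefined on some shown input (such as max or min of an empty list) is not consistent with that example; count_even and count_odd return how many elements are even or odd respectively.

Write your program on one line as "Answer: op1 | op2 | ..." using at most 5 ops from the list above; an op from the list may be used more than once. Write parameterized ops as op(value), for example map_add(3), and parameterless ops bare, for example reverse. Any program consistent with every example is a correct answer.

filter_even | map_mul(6) | sort_asc | map_add(-5) | max

Check, running the answer program on each example:
  [-21, 12, 6, 15, -40, -43, 43, -35, 41] -> [12, 6, -40] -> [72, 36, -240] -> [-240, 36, 72] -> [-245, 31, 67] -> 67
  [9, 38, 45, -46, 38] -> [38, -46, 38] -> [228, -276, 228] -> [-276, 228, 228] -> [-281, 223, 223] -> 223
  [44, 1, 19, 5, -11, -32] -> [44, -32] -> [264, -192] -> [-192, 264] -> [-197, 259] -> 259
  [-48, -47, -35, -41, 16, -24, 34] -> [-48, 16, -24, 34] -> [-288, 96, -144, 204] -> [-288, -144, 96, 204] -> [-293, -149, 91, 199] -> 199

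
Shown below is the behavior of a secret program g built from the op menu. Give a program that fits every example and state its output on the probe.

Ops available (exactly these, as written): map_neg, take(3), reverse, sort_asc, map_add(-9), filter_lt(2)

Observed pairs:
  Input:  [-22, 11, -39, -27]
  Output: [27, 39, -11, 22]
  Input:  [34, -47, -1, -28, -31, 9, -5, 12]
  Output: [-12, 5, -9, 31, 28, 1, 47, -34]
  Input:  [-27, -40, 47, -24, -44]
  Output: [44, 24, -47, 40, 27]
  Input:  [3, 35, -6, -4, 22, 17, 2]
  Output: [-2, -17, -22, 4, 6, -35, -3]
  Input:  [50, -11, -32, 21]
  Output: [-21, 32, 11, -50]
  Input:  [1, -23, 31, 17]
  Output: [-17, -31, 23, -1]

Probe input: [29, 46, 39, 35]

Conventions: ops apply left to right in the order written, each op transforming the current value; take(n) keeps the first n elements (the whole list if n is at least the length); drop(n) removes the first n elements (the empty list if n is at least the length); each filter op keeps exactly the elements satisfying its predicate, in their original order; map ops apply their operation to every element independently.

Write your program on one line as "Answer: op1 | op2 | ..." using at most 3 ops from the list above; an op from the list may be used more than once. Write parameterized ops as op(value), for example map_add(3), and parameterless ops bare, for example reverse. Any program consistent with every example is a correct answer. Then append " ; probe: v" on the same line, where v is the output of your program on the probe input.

map_neg | reverse ; probe: [-35, -39, -46, -29]

Check, running the answer program on each example:
  [-22, 11, -39, -27] -> [22, -11, 39, 27] -> [27, 39, -11, 22]
  [34, -47, -1, -28, -31, 9, -5, 12] -> [-34, 47, 1, 28, 31, -9, 5, -12] -> [-12, 5, -9, 31, 28, 1, 47, -34]
  [-27, -40, 47, -24, -44] -> [27, 40, -47, 24, 44] -> [44, 24, -47, 40, 27]
  [3, 35, -6, -4, 22, 17, 2] -> [-3, -35, 6, 4, -22, -17, -2] -> [-2, -17, -22, 4, 6, -35, -3]
  [50, -11, -32, 21] -> [-50, 11, 32, -21] -> [-21, 32, 11, -50]
  [1, -23, 31, 17] -> [-1, 23, -31, -17] -> [-17, -31, 23, -1]
  probe: [29, 46, 39, 35] -> [-29, -46, -39, -35] -> [-35, -39, -46, -29]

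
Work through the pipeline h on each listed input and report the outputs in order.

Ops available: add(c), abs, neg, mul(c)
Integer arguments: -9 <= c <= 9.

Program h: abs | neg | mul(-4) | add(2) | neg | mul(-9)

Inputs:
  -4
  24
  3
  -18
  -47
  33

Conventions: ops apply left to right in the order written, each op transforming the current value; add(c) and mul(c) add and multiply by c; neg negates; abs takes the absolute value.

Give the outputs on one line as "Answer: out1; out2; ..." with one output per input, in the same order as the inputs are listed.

Execution, op by op:
  -4 -> 4 -> -4 -> 16 -> 18 -> -18 -> 162
  24 -> 24 -> -24 -> 96 -> 98 -> -98 -> 882
  3 -> 3 -> -3 -> 12 -> 14 -> -14 -> 126
  -18 -> 18 -> -18 -> 72 -> 74 -> -74 -> 666
  -47 -> 47 -> -47 -> 188 -> 190 -> -190 -> 1710
  33 -> 33 -> -33 -> 132 -> 134 -> -134 -> 1206

162; 882; 126; 666; 1710; 1206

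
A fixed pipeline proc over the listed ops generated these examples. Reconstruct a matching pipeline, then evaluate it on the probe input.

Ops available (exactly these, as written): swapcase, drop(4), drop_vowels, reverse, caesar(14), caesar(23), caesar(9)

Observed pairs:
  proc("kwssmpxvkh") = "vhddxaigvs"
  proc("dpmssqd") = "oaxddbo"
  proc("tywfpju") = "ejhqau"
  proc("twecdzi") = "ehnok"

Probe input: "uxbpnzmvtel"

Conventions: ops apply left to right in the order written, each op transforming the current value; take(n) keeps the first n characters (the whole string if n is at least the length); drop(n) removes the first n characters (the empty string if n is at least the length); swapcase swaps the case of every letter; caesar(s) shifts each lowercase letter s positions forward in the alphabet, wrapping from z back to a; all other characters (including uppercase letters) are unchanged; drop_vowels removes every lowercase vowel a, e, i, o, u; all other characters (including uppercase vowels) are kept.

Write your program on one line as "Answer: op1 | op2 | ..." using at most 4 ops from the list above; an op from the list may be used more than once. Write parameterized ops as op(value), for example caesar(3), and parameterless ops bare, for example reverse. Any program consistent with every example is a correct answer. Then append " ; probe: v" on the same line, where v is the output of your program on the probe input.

drop_vowels | caesar(23) | caesar(14) ; probe: "imaykxgew"

Check, running the answer program on each example:
  "kwssmpxvkh" -> "kwssmpxvkh" -> "htppjmushe" -> "vhddxaigvs"
  "dpmssqd" -> "dpmssqd" -> "amjppna" -> "oaxddbo"
  "tywfpju" -> "tywfpj" -> "qvtcmg" -> "ejhqau"
  "twecdzi" -> "twcdz" -> "qtzaw" -> "ehnok"
  probe: "uxbpnzmvtel" -> "xbpnzmvtl" -> "uymkwjsqi" -> "imaykxgew"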